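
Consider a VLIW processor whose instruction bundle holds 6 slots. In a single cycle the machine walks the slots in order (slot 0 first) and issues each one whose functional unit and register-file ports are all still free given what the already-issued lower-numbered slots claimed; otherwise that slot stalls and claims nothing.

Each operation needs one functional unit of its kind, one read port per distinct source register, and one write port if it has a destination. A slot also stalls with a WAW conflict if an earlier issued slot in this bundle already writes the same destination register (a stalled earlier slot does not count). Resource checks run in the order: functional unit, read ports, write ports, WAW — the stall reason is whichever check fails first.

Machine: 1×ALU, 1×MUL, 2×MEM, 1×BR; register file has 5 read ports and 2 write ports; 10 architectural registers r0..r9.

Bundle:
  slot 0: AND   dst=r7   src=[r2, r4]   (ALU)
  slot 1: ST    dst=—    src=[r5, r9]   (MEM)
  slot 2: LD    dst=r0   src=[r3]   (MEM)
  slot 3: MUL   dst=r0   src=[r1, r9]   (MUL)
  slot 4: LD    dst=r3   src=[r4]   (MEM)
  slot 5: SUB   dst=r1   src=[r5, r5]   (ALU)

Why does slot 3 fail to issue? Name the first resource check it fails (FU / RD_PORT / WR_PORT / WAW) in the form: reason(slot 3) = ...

reason(slot 3) = RD_PORT

(0) want 1×ALU +2rd +1wr — yes → AL0|MU1|ME2|BR1|rd3|wr1
(1) want 1×MEM +2rd +0wr — yes → AL0|MU1|ME1|BR1|rd1|wr1
(2) want 1×MEM +1rd +1wr — yes → AL0|MU1|ME0|BR1|rd0|wr0
(3) want 1×MUL +2rd +1wr — RD_PORT → AL0|MU1|ME0|BR1|rd0|wr0
(4) want 1×MEM +1rd +1wr — FU → AL0|MU1|ME0|BR1|rd0|wr0
(5) want 1×ALU +1rd +1wr — FU → AL0|MU1|ME0|BR1|rd0|wr0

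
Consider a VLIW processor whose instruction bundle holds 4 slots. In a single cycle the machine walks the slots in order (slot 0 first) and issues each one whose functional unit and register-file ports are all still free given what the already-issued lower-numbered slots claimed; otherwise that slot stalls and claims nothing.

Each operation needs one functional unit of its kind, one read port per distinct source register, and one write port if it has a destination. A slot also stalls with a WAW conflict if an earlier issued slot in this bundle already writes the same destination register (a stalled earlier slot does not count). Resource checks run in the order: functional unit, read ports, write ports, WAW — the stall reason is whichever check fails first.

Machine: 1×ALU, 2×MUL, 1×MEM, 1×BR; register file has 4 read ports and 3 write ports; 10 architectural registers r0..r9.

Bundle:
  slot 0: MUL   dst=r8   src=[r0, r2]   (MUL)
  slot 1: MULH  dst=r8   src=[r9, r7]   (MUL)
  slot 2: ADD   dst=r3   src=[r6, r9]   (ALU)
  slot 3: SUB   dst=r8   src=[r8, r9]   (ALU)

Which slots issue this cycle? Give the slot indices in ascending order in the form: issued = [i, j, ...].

  0. MUL→r8 ⇒ go  {1A/1Mu/1Ld/1B | 2r 2w}
  1. MUL→r8 ⇒ no(WAW)  {1A/1Mu/1Ld/1B | 2r 2w}
  2. ALU→r3 ⇒ go  {0A/1Mu/1Ld/1B | 0r 1w}
  3. ALU→r8 ⇒ no(FU)  {0A/1Mu/1Ld/1B | 0r 1w}

issued = [0, 2]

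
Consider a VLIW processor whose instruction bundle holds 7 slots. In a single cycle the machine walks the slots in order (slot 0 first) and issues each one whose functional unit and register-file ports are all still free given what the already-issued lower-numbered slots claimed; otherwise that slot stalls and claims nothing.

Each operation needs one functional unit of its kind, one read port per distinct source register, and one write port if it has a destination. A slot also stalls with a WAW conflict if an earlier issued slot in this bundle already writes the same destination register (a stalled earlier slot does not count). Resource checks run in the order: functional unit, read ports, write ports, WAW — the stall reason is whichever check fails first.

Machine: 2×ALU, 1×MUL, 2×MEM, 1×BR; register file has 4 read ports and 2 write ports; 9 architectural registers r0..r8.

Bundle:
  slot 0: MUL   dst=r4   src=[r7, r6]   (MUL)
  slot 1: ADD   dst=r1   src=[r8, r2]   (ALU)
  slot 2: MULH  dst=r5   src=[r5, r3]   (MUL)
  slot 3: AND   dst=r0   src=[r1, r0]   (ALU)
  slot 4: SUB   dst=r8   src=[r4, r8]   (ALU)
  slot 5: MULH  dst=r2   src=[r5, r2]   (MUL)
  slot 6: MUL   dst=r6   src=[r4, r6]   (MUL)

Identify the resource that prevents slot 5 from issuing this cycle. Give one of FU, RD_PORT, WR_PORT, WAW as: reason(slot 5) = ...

reason(slot 5) = FU

[0] MUL needs rd=2 wr=1: ok; after: ALU=2 MUL=0 MEM=2 BR=1, R=2, W=1
[1] ALU needs rd=2 wr=1: ok; after: ALU=1 MUL=0 MEM=2 BR=1, R=0, W=0
[2] MUL needs rd=2 wr=1: FU; after: ALU=1 MUL=0 MEM=2 BR=1, R=0, W=0
[3] ALU needs rd=2 wr=1: RD_PORT; after: ALU=1 MUL=0 MEM=2 BR=1, R=0, W=0
[4] ALU needs rd=2 wr=1: RD_PORT; after: ALU=1 MUL=0 MEM=2 BR=1, R=0, W=0
[5] MUL needs rd=2 wr=1: FU; after: ALU=1 MUL=0 MEM=2 BR=1, R=0, W=0
[6] MUL needs rd=2 wr=1: FU; after: ALU=1 MUL=0 MEM=2 BR=1, R=0, W=0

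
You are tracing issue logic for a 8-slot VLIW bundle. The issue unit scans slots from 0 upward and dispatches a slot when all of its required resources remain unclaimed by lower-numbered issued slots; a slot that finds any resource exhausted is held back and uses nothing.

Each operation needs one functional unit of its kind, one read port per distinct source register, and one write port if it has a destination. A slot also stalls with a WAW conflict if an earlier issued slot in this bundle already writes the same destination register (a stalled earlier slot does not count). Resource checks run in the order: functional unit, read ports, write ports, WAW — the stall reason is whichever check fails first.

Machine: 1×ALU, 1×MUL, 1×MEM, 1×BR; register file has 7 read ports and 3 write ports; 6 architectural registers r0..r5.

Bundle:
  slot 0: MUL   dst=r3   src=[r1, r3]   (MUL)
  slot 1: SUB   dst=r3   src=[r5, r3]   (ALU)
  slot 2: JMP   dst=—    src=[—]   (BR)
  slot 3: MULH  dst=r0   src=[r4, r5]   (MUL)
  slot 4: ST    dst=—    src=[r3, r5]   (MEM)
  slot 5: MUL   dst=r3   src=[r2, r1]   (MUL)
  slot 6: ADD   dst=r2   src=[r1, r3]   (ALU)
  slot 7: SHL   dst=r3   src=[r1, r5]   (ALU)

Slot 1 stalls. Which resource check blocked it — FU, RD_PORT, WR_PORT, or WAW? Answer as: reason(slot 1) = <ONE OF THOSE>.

reason(slot 1) = WAW

[0] MUL needs rd=2 wr=1: ok; after: ALU=1 MUL=0 MEM=1 BR=1, R=5, W=2
[1] ALU needs rd=2 wr=1: WAW; after: ALU=1 MUL=0 MEM=1 BR=1, R=5, W=2
[2] BR needs rd=0 wr=0: ok; after: ALU=1 MUL=0 MEM=1 BR=0, R=5, W=2
[3] MUL needs rd=2 wr=1: FU; after: ALU=1 MUL=0 MEM=1 BR=0, R=5, W=2
[4] MEM needs rd=2 wr=0: ok; after: ALU=1 MUL=0 MEM=0 BR=0, R=3, W=2
[5] MUL needs rd=2 wr=1: FU; after: ALU=1 MUL=0 MEM=0 BR=0, R=3, W=2
[6] ALU needs rd=2 wr=1: ok; after: ALU=0 MUL=0 MEM=0 BR=0, R=1, W=1
[7] ALU needs rd=2 wr=1: FU; after: ALU=0 MUL=0 MEM=0 BR=0, R=1, W=1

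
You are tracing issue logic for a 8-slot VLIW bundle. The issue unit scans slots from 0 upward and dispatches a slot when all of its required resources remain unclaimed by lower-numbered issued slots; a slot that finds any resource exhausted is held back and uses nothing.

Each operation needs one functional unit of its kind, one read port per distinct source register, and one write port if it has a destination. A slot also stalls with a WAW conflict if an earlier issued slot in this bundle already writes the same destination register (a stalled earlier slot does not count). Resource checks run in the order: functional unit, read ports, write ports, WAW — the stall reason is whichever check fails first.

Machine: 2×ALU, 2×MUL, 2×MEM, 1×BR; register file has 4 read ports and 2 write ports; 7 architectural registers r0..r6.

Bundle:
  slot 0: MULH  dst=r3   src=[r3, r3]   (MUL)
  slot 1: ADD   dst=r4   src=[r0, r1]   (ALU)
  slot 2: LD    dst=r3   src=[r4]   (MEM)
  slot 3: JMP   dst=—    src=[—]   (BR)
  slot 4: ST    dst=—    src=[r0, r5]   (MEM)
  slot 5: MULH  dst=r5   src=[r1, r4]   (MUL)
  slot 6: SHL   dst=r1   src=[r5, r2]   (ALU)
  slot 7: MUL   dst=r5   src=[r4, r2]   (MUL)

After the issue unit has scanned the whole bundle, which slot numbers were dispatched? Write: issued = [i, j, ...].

(0) want 1×MUL +1rd +1wr — yes → AL2|MU1|ME2|BR1|rd3|wr1
(1) want 1×ALU +2rd +1wr — yes → AL1|MU1|ME2|BR1|rd1|wr0
(2) want 1×MEM +1rd +1wr — WR_PORT → AL1|MU1|ME2|BR1|rd1|wr0
(3) want 1×BR +0rd +0wr — yes → AL1|MU1|ME2|BR0|rd1|wr0
(4) want 1×MEM +2rd +0wr — RD_PORT → AL1|MU1|ME2|BR0|rd1|wr0
(5) want 1×MUL +2rd +1wr — RD_PORT → AL1|MU1|ME2|BR0|rd1|wr0
(6) want 1×ALU +2rd +1wr — RD_PORT → AL1|MU1|ME2|BR0|rd1|wr0
(7) want 1×MUL +2rd +1wr — RD_PORT → AL1|MU1|ME2|BR0|rd1|wr0

issued = [0, 1, 3]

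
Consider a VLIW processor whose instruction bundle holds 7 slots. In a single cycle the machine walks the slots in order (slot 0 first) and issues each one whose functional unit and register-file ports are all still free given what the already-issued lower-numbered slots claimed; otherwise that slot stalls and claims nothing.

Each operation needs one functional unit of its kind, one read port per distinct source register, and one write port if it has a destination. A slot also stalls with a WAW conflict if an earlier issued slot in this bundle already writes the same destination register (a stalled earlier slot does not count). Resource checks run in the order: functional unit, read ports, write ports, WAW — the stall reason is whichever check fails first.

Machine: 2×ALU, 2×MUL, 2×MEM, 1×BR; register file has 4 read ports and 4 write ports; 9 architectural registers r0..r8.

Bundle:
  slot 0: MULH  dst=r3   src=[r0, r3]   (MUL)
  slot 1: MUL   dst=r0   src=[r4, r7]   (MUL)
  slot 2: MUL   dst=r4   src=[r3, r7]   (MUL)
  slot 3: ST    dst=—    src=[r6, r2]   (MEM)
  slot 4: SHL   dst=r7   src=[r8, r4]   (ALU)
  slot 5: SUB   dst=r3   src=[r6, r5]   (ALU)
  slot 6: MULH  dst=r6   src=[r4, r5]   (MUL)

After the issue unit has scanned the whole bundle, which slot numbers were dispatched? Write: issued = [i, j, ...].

issued = [0, 1]

slot 0 (MUL): ISSUE — free A2,Mu1,Ld2,B1 rp2 wp3
slot 1 (MUL): ISSUE — free A2,Mu0,Ld2,B1 rp0 wp2
slot 2 (MUL): stall FU — free A2,Mu0,Ld2,B1 rp0 wp2
slot 3 (MEM): stall RD_PORT — free A2,Mu0,Ld2,B1 rp0 wp2
slot 4 (ALU): stall RD_PORT — free A2,Mu0,Ld2,B1 rp0 wp2
slot 5 (ALU): stall RD_PORT — free A2,Mu0,Ld2,B1 rp0 wp2
slot 6 (MUL): stall FU — free A2,Mu0,Ld2,B1 rp0 wp2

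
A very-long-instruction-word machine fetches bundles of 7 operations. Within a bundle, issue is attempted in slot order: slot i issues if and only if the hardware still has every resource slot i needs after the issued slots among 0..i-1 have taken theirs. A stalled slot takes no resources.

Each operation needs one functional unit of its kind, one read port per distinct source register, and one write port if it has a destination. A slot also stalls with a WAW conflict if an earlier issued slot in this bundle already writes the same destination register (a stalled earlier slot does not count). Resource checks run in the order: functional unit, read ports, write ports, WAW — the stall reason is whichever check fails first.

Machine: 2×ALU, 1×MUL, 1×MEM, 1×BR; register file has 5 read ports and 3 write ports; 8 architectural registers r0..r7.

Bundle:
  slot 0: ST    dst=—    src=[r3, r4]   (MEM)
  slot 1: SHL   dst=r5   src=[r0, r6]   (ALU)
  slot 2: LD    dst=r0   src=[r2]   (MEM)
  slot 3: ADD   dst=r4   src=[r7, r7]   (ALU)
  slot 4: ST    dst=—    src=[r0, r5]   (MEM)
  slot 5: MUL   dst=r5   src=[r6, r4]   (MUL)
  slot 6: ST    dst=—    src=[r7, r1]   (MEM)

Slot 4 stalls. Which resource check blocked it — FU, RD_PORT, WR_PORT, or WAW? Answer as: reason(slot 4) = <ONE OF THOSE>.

reason(slot 4) = FU

slot 0 (MEM): ISSUE — free A2,Mu1,Ld0,B1 rp3 wp3
slot 1 (ALU): ISSUE — free A1,Mu1,Ld0,B1 rp1 wp2
slot 2 (MEM): stall FU — free A1,Mu1,Ld0,B1 rp1 wp2
slot 3 (ALU): ISSUE — free A0,Mu1,Ld0,B1 rp0 wp1
slot 4 (MEM): stall FU — free A0,Mu1,Ld0,B1 rp0 wp1
slot 5 (MUL): stall RD_PORT — free A0,Mu1,Ld0,B1 rp0 wp1
slot 6 (MEM): stall FU — free A0,Mu1,Ld0,B1 rp0 wp1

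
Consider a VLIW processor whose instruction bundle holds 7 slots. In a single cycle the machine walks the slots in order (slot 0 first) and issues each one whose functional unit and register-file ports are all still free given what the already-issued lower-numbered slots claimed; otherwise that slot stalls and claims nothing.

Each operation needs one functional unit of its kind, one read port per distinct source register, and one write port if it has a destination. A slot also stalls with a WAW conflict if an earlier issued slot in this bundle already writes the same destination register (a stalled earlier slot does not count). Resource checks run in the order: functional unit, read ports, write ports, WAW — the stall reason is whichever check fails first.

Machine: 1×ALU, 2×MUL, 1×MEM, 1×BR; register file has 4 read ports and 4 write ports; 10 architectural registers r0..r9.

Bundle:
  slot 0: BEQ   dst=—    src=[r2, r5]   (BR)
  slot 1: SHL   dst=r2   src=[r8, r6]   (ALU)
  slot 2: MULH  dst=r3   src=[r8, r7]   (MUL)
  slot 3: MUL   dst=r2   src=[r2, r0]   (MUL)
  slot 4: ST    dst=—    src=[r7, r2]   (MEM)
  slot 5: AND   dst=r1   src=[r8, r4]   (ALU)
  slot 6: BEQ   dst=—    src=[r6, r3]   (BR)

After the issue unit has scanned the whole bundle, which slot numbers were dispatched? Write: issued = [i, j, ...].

[0] BR needs rd=2 wr=0: ok; after: ALU=1 MUL=2 MEM=1 BR=0, R=2, W=4
[1] ALU needs rd=2 wr=1: ok; after: ALU=0 MUL=2 MEM=1 BR=0, R=0, W=3
[2] MUL needs rd=2 wr=1: RD_PORT; after: ALU=0 MUL=2 MEM=1 BR=0, R=0, W=3
[3] MUL needs rd=2 wr=1: RD_PORT; after: ALU=0 MUL=2 MEM=1 BR=0, R=0, W=3
[4] MEM needs rd=2 wr=0: RD_PORT; after: ALU=0 MUL=2 MEM=1 BR=0, R=0, W=3
[5] ALU needs rd=2 wr=1: FU; after: ALU=0 MUL=2 MEM=1 BR=0, R=0, W=3
[6] BR needs rd=2 wr=0: FU; after: ALU=0 MUL=2 MEM=1 BR=0, R=0, W=3

issued = [0, 1]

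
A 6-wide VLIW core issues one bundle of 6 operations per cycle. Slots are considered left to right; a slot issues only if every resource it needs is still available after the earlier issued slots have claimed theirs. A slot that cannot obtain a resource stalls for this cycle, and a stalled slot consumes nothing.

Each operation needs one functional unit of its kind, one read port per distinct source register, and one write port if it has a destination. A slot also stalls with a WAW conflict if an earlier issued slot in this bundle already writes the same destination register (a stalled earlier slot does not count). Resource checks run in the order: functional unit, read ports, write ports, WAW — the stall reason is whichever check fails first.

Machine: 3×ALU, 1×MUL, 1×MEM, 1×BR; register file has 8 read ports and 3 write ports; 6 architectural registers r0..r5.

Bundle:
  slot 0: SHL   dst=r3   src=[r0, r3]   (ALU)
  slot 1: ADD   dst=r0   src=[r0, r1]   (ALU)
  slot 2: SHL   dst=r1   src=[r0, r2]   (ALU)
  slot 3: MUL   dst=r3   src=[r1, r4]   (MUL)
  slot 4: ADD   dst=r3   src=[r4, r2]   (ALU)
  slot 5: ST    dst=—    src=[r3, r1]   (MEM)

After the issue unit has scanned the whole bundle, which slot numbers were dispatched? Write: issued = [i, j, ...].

issued = [0, 1, 2, 5]

  0. ALU→r3 ⇒ go  {2A/1Mu/1Ld/1B | 6r 2w}
  1. ALU→r0 ⇒ go  {1A/1Mu/1Ld/1B | 4r 1w}
  2. ALU→r1 ⇒ go  {0A/1Mu/1Ld/1B | 2r 0w}
  3. MUL→r3 ⇒ no(WR_PORT)  {0A/1Mu/1Ld/1B | 2r 0w}
  4. ALU→r3 ⇒ no(FU)  {0A/1Mu/1Ld/1B | 2r 0w}
  5. MEM ⇒ go  {0A/1Mu/0Ld/1B | 0r 0w}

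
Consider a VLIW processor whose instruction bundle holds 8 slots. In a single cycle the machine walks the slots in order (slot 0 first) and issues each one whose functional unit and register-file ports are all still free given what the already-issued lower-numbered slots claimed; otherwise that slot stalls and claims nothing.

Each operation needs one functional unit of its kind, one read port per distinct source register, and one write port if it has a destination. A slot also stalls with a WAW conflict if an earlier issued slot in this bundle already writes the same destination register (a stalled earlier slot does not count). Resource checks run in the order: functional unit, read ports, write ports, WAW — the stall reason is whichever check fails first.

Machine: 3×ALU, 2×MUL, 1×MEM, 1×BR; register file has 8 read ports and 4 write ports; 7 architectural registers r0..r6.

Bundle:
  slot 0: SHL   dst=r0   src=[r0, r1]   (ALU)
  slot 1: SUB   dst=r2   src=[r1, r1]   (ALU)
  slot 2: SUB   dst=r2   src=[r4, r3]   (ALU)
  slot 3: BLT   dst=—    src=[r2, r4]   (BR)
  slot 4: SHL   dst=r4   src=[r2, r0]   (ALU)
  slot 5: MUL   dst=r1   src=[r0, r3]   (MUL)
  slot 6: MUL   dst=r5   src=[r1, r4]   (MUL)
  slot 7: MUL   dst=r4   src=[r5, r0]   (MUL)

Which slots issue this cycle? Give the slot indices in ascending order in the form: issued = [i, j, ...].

#0 ALU src=r0,r1 dispatched  <A:2 Mu:2 Ld:1 B:1 rd:6 wr:3>
#1 ALU src=r1,r1 dispatched  <A:1 Mu:2 Ld:1 B:1 rd:5 wr:2>
#2 ALU src=r4,r3 held:WAW  <A:1 Mu:2 Ld:1 B:1 rd:5 wr:2>
#3 BR src=r2,r4 dispatched  <A:1 Mu:2 Ld:1 B:0 rd:3 wr:2>
#4 ALU src=r2,r0 dispatched  <A:0 Mu:2 Ld:1 B:0 rd:1 wr:1>
#5 MUL src=r0,r3 held:RD_PORT  <A:0 Mu:2 Ld:1 B:0 rd:1 wr:1>
#6 MUL src=r1,r4 held:RD_PORT  <A:0 Mu:2 Ld:1 B:0 rd:1 wr:1>
#7 MUL src=r5,r0 held:RD_PORT  <A:0 Mu:2 Ld:1 B:0 rd:1 wr:1>

issued = [0, 1, 3, 4]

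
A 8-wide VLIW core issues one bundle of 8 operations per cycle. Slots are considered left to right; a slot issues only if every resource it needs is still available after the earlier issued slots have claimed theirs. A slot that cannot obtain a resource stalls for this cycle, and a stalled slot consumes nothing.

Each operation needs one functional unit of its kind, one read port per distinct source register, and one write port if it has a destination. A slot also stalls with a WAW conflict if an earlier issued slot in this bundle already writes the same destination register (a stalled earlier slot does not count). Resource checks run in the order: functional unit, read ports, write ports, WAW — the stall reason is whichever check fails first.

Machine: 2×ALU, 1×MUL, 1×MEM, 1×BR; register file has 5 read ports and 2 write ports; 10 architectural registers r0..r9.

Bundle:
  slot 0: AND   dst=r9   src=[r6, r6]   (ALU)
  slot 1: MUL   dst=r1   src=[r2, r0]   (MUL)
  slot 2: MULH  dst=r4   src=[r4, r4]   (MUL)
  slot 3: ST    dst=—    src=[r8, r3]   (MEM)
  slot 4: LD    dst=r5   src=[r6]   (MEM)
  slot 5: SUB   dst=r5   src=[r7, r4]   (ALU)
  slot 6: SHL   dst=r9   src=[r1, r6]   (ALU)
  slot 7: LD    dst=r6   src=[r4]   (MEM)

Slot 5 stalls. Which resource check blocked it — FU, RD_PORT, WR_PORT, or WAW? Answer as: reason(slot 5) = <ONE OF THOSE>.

[0] ALU needs rd=1 wr=1: ok; after: ALU=1 MUL=1 MEM=1 BR=1, R=4, W=1
[1] MUL needs rd=2 wr=1: ok; after: ALU=1 MUL=0 MEM=1 BR=1, R=2, W=0
[2] MUL needs rd=1 wr=1: FU; after: ALU=1 MUL=0 MEM=1 BR=1, R=2, W=0
[3] MEM needs rd=2 wr=0: ok; after: ALU=1 MUL=0 MEM=0 BR=1, R=0, W=0
[4] MEM needs rd=1 wr=1: FU; after: ALU=1 MUL=0 MEM=0 BR=1, R=0, W=0
[5] ALU needs rd=2 wr=1: RD_PORT; after: ALU=1 MUL=0 MEM=0 BR=1, R=0, W=0
[6] ALU needs rd=2 wr=1: RD_PORT; after: ALU=1 MUL=0 MEM=0 BR=1, R=0, W=0
[7] MEM needs rd=1 wr=1: FU; after: ALU=1 MUL=0 MEM=0 BR=1, R=0, W=0

reason(slot 5) = RD_PORT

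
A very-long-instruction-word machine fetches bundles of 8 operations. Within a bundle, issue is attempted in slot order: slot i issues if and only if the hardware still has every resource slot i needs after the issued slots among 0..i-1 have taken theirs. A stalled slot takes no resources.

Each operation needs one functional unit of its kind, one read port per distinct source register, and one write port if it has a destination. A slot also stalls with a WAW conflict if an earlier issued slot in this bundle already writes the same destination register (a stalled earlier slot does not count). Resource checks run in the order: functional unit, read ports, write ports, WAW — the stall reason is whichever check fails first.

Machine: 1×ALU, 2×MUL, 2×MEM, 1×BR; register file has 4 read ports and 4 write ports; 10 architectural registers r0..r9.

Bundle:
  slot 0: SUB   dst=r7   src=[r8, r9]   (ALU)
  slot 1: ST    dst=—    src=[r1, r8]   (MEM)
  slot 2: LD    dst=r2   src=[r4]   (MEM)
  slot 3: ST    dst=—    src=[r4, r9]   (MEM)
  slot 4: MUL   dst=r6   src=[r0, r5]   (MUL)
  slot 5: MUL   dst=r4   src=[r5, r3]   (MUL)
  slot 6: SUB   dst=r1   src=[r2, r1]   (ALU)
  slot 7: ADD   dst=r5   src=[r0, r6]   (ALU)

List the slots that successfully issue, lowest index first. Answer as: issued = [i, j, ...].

issued = [0, 1]

(0) want 1×ALU +2rd +1wr — yes → AL0|MU2|ME2|BR1|rd2|wr3
(1) want 1×MEM +2rd +0wr — yes → AL0|MU2|ME1|BR1|rd0|wr3
(2) want 1×MEM +1rd +1wr — RD_PORT → AL0|MU2|ME1|BR1|rd0|wr3
(3) want 1×MEM +2rd +0wr — RD_PORT → AL0|MU2|ME1|BR1|rd0|wr3
(4) want 1×MUL +2rd +1wr — RD_PORT → AL0|MU2|ME1|BR1|rd0|wr3
(5) want 1×MUL +2rd +1wr — RD_PORT → AL0|MU2|ME1|BR1|rd0|wr3
(6) want 1×ALU +2rd +1wr — FU → AL0|MU2|ME1|BR1|rd0|wr3
(7) want 1×ALU +2rd +1wr — FU → AL0|MU2|ME1|BR1|rd0|wr3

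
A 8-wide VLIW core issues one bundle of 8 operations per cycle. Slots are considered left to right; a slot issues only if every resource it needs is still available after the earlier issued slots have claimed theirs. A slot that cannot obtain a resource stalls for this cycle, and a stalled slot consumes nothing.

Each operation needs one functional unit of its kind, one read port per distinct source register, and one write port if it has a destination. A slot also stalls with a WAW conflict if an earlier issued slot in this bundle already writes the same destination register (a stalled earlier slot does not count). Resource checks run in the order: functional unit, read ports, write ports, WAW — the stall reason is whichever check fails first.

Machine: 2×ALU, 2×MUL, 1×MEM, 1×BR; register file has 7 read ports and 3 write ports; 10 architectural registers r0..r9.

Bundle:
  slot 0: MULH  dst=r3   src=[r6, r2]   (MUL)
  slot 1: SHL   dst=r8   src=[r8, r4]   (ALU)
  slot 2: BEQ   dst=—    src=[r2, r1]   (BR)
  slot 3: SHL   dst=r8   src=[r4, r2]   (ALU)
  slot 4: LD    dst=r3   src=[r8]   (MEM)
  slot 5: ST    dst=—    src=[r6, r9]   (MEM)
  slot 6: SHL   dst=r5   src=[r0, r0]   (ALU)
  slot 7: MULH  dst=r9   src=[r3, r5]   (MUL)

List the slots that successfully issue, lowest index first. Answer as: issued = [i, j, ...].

issued = [0, 1, 2, 6]

  0. MUL→r3 ⇒ go  {2A/1Mu/1Ld/1B | 5r 2w}
  1. ALU→r8 ⇒ go  {1A/1Mu/1Ld/1B | 3r 1w}
  2. BR ⇒ go  {1A/1Mu/1Ld/0B | 1r 1w}
  3. ALU→r8 ⇒ no(RD_PORT)  {1A/1Mu/1Ld/0B | 1r 1w}
  4. MEM→r3 ⇒ no(WAW)  {1A/1Mu/1Ld/0B | 1r 1w}
  5. MEM ⇒ no(RD_PORT)  {1A/1Mu/1Ld/0B | 1r 1w}
  6. ALU→r5 ⇒ go  {0A/1Mu/1Ld/0B | 0r 0w}
  7. MUL→r9 ⇒ no(RD_PORT)  {0A/1Mu/1Ld/0B | 0r 0w}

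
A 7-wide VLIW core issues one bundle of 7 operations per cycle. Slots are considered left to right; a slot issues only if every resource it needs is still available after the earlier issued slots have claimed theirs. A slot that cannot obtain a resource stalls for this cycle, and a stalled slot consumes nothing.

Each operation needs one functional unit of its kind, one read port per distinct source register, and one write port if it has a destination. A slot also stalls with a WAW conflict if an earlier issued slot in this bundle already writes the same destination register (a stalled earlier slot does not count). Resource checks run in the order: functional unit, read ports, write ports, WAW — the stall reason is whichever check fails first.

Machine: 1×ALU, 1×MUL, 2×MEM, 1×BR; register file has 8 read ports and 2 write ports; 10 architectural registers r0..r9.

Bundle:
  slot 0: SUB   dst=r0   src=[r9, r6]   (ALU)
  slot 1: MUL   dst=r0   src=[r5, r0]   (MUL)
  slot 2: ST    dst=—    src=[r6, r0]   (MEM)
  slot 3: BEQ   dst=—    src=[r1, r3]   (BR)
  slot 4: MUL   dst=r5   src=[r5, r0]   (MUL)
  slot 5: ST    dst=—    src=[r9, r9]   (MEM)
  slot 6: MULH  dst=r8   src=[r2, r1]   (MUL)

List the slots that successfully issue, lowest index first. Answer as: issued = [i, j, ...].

issued = [0, 2, 3, 4]

slot 0 (ALU): ISSUE — free A0,Mu1,Ld2,B1 rp6 wp1
slot 1 (MUL): stall WAW — free A0,Mu1,Ld2,B1 rp6 wp1
slot 2 (MEM): ISSUE — free A0,Mu1,Ld1,B1 rp4 wp1
slot 3 (BR): ISSUE — free A0,Mu1,Ld1,B0 rp2 wp1
slot 4 (MUL): ISSUE — free A0,Mu0,Ld1,B0 rp0 wp0
slot 5 (MEM): stall RD_PORT — free A0,Mu0,Ld1,B0 rp0 wp0
slot 6 (MUL): stall FU — free A0,Mu0,Ld1,B0 rp0 wp0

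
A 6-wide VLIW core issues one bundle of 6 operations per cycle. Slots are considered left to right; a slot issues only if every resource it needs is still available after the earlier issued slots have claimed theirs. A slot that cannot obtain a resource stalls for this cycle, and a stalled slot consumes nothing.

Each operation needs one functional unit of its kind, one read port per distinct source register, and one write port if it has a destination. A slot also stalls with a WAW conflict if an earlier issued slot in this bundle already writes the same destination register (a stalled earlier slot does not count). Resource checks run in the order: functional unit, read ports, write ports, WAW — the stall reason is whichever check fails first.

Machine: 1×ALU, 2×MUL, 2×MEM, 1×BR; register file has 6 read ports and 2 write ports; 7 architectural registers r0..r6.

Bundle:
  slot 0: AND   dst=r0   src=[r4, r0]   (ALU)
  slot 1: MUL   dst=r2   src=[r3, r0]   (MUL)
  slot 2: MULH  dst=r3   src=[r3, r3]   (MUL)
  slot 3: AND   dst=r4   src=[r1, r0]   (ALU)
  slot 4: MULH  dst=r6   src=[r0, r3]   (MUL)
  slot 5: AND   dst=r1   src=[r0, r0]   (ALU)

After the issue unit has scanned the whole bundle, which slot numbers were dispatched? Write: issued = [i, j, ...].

[0] ALU needs rd=2 wr=1: ok; after: ALU=0 MUL=2 MEM=2 BR=1, R=4, W=1
[1] MUL needs rd=2 wr=1: ok; after: ALU=0 MUL=1 MEM=2 BR=1, R=2, W=0
[2] MUL needs rd=1 wr=1: WR_PORT; after: ALU=0 MUL=1 MEM=2 BR=1, R=2, W=0
[3] ALU needs rd=2 wr=1: FU; after: ALU=0 MUL=1 MEM=2 BR=1, R=2, W=0
[4] MUL needs rd=2 wr=1: WR_PORT; after: ALU=0 MUL=1 MEM=2 BR=1, R=2, W=0
[5] ALU needs rd=1 wr=1: FU; after: ALU=0 MUL=1 MEM=2 BR=1, R=2, W=0

issued = [0, 1]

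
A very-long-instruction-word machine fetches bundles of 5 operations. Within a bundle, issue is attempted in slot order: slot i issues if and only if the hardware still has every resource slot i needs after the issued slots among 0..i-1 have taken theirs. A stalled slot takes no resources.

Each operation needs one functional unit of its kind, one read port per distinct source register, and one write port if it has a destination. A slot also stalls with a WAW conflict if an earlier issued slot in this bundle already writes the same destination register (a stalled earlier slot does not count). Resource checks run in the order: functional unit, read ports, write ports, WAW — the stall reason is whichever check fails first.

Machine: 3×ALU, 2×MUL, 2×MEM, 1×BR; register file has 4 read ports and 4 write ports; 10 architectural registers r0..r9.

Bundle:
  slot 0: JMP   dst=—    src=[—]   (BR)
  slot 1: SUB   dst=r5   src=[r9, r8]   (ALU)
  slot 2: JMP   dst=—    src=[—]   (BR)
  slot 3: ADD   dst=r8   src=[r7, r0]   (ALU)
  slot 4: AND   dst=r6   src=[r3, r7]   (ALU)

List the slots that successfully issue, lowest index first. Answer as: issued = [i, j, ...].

issued = [0, 1, 3]

slot 0 (BR): ISSUE — free A3,Mu2,Ld2,B0 rp4 wp4
slot 1 (ALU): ISSUE — free A2,Mu2,Ld2,B0 rp2 wp3
slot 2 (BR): stall FU — free A2,Mu2,Ld2,B0 rp2 wp3
slot 3 (ALU): ISSUE — free A1,Mu2,Ld2,B0 rp0 wp2
slot 4 (ALU): stall RD_PORT — free A1,Mu2,Ld2,B0 rp0 wp2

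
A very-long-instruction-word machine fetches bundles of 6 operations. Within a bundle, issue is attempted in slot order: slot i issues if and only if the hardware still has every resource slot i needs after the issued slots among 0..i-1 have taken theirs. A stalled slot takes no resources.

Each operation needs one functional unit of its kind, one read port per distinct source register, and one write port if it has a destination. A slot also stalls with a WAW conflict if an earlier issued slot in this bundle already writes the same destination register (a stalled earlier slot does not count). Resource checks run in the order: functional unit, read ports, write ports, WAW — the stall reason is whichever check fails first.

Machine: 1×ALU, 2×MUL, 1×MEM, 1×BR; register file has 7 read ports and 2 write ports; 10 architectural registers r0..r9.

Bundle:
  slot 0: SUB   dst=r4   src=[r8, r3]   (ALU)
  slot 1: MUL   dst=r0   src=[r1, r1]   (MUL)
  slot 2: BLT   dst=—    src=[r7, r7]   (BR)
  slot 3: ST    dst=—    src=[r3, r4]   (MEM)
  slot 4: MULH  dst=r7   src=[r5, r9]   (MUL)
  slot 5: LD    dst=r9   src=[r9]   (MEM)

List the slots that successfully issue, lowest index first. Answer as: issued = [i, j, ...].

[0] ALU needs rd=2 wr=1: ok; after: ALU=0 MUL=2 MEM=1 BR=1, R=5, W=1
[1] MUL needs rd=1 wr=1: ok; after: ALU=0 MUL=1 MEM=1 BR=1, R=4, W=0
[2] BR needs rd=1 wr=0: ok; after: ALU=0 MUL=1 MEM=1 BR=0, R=3, W=0
[3] MEM needs rd=2 wr=0: ok; after: ALU=0 MUL=1 MEM=0 BR=0, R=1, W=0
[4] MUL needs rd=2 wr=1: RD_PORT; after: ALU=0 MUL=1 MEM=0 BR=0, R=1, W=0
[5] MEM needs rd=1 wr=1: FU; after: ALU=0 MUL=1 MEM=0 BR=0, R=1, W=0

issued = [0, 1, 2, 3]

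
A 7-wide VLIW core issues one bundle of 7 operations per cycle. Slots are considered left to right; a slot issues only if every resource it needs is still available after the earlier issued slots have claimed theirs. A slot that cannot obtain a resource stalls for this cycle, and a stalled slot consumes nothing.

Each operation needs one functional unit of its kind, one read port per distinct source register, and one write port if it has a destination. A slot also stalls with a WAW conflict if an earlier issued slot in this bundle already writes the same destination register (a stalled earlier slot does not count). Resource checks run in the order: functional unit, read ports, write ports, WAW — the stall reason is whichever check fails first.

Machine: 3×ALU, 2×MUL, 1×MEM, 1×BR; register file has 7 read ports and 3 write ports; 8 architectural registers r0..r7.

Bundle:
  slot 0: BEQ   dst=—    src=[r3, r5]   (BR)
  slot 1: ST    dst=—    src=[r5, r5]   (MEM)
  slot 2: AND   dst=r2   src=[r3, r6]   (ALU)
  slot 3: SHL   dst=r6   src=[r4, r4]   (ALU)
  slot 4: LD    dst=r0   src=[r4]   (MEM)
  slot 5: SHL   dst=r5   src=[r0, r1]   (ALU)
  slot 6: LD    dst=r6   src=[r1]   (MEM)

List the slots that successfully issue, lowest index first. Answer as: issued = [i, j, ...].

issued = [0, 1, 2, 3]

slot 0 (BR): ISSUE — free A3,Mu2,Ld1,B0 rp5 wp3
slot 1 (MEM): ISSUE — free A3,Mu2,Ld0,B0 rp4 wp3
slot 2 (ALU): ISSUE — free A2,Mu2,Ld0,B0 rp2 wp2
slot 3 (ALU): ISSUE — free A1,Mu2,Ld0,B0 rp1 wp1
slot 4 (MEM): stall FU — free A1,Mu2,Ld0,B0 rp1 wp1
slot 5 (ALU): stall RD_PORT — free A1,Mu2,Ld0,B0 rp1 wp1
slot 6 (MEM): stall FU — free A1,Mu2,Ld0,B0 rp1 wp1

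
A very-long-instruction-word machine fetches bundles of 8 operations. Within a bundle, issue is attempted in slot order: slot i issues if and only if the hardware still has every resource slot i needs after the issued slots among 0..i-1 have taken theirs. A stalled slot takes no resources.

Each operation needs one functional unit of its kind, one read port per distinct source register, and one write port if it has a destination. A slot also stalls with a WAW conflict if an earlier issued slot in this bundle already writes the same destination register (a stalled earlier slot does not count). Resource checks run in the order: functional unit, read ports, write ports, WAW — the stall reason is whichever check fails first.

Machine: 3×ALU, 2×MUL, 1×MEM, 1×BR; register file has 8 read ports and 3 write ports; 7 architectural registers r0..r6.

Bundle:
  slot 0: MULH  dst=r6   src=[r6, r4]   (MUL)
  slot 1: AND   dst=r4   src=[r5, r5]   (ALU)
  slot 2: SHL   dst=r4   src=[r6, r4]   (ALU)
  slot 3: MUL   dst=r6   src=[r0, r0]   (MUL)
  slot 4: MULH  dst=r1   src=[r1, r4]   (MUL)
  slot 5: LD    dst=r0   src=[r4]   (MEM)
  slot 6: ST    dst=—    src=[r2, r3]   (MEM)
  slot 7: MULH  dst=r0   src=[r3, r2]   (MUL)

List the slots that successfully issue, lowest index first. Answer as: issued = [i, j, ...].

issued = [0, 1, 4, 6]

slot 0 (MUL): ISSUE — free A3,Mu1,Ld1,B1 rp6 wp2
slot 1 (ALU): ISSUE — free A2,Mu1,Ld1,B1 rp5 wp1
slot 2 (ALU): stall WAW — free A2,Mu1,Ld1,B1 rp5 wp1
slot 3 (MUL): stall WAW — free A2,Mu1,Ld1,B1 rp5 wp1
slot 4 (MUL): ISSUE — free A2,Mu0,Ld1,B1 rp3 wp0
slot 5 (MEM): stall WR_PORT — free A2,Mu0,Ld1,B1 rp3 wp0
slot 6 (MEM): ISSUE — free A2,Mu0,Ld0,B1 rp1 wp0
slot 7 (MUL): stall FU — free A2,Mu0,Ld0,B1 rp1 wp0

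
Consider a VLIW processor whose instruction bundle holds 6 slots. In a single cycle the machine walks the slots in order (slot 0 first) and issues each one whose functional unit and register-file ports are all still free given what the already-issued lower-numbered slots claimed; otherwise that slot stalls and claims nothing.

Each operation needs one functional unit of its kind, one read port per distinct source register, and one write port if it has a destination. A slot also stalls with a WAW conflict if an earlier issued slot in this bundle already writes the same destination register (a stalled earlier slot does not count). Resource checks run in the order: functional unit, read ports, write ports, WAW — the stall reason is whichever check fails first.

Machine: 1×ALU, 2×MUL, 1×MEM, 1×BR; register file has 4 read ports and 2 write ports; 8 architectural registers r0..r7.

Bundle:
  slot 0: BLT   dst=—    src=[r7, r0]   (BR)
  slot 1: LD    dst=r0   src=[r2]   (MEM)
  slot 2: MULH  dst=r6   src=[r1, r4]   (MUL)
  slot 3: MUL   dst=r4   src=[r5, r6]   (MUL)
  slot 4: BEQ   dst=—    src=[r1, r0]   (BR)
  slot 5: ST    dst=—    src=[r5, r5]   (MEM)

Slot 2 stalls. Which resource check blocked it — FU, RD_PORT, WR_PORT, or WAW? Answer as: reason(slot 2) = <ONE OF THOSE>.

reason(slot 2) = RD_PORT

#0 BR src=r7,r0 dispatched  <A:1 Mu:2 Ld:1 B:0 rd:2 wr:2>
#1 MEM src=r2 dispatched  <A:1 Mu:2 Ld:0 B:0 rd:1 wr:1>
#2 MUL src=r1,r4 held:RD_PORT  <A:1 Mu:2 Ld:0 B:0 rd:1 wr:1>
#3 MUL src=r5,r6 held:RD_PORT  <A:1 Mu:2 Ld:0 B:0 rd:1 wr:1>
#4 BR src=r1,r0 held:FU  <A:1 Mu:2 Ld:0 B:0 rd:1 wr:1>
#5 MEM src=r5,r5 held:FU  <A:1 Mu:2 Ld:0 B:0 rd:1 wr:1>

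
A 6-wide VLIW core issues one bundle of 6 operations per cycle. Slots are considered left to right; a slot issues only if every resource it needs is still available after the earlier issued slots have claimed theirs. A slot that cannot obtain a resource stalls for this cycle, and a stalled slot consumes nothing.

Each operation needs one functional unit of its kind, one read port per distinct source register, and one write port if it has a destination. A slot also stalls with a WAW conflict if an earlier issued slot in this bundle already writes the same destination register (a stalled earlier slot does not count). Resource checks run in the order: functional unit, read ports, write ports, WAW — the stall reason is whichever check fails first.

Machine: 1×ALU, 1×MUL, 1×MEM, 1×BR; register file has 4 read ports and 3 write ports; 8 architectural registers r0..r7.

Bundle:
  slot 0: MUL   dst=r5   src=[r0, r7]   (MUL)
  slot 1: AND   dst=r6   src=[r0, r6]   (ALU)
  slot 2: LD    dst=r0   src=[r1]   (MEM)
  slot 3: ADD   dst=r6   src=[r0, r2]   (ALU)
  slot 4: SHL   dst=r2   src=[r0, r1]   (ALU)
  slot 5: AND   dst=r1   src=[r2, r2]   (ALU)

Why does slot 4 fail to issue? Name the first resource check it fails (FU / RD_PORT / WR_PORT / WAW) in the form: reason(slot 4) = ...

reason(slot 4) = FU

#0 MUL src=r0,r7 dispatched  <A:1 Mu:0 Ld:1 B:1 rd:2 wr:2>
#1 ALU src=r0,r6 dispatched  <A:0 Mu:0 Ld:1 B:1 rd:0 wr:1>
#2 MEM src=r1 held:RD_PORT  <A:0 Mu:0 Ld:1 B:1 rd:0 wr:1>
#3 ALU src=r0,r2 held:FU  <A:0 Mu:0 Ld:1 B:1 rd:0 wr:1>
#4 ALU src=r0,r1 held:FU  <A:0 Mu:0 Ld:1 B:1 rd:0 wr:1>
#5 ALU src=r2,r2 held:FU  <A:0 Mu:0 Ld:1 B:1 rd:0 wr:1>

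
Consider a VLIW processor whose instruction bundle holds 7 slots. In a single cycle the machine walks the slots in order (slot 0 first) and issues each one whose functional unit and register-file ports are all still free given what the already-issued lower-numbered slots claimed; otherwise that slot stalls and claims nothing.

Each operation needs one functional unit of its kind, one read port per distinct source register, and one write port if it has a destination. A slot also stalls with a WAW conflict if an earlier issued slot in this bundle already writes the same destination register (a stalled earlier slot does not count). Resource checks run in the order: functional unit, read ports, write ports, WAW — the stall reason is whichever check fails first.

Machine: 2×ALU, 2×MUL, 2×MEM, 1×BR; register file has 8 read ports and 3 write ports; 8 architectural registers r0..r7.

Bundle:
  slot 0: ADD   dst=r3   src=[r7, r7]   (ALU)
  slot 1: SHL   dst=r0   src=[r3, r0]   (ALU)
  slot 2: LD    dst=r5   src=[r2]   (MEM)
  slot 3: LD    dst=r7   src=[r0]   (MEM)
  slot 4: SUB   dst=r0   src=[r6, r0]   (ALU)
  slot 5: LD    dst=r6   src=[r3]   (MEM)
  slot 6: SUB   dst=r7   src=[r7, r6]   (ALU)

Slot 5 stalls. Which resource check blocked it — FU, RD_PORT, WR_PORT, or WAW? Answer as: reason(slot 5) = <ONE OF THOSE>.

[0] ALU needs rd=1 wr=1: ok; after: ALU=1 MUL=2 MEM=2 BR=1, R=7, W=2
[1] ALU needs rd=2 wr=1: ok; after: ALU=0 MUL=2 MEM=2 BR=1, R=5, W=1
[2] MEM needs rd=1 wr=1: ok; after: ALU=0 MUL=2 MEM=1 BR=1, R=4, W=0
[3] MEM needs rd=1 wr=1: WR_PORT; after: ALU=0 MUL=2 MEM=1 BR=1, R=4, W=0
[4] ALU needs rd=2 wr=1: FU; after: ALU=0 MUL=2 MEM=1 BR=1, R=4, W=0
[5] MEM needs rd=1 wr=1: WR_PORT; after: ALU=0 MUL=2 MEM=1 BR=1, R=4, W=0
[6] ALU needs rd=2 wr=1: FU; after: ALU=0 MUL=2 MEM=1 BR=1, R=4, W=0

reason(slot 5) = WR_PORT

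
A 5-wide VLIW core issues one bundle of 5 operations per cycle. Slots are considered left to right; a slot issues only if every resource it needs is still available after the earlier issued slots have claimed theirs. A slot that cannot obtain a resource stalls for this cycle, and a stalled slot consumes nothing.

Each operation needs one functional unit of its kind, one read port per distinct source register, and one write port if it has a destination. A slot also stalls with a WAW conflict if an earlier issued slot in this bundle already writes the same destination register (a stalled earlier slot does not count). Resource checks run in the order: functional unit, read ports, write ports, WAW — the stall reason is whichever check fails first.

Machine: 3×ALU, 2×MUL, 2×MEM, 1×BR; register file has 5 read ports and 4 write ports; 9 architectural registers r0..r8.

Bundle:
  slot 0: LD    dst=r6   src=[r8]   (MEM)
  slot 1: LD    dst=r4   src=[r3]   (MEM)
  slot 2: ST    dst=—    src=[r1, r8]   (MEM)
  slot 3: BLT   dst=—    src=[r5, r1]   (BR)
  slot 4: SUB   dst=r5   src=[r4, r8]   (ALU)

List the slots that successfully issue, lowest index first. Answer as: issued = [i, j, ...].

issued = [0, 1, 3]

  0. MEM→r6 ⇒ go  {3A/2Mu/1Ld/1B | 4r 3w}
  1. MEM→r4 ⇒ go  {3A/2Mu/0Ld/1B | 3r 2w}
  2. MEM ⇒ no(FU)  {3A/2Mu/0Ld/1B | 3r 2w}
  3. BR ⇒ go  {3A/2Mu/0Ld/0B | 1r 2w}
  4. ALU→r5 ⇒ no(RD_PORT)  {3A/2Mu/0Ld/0B | 1r 2w}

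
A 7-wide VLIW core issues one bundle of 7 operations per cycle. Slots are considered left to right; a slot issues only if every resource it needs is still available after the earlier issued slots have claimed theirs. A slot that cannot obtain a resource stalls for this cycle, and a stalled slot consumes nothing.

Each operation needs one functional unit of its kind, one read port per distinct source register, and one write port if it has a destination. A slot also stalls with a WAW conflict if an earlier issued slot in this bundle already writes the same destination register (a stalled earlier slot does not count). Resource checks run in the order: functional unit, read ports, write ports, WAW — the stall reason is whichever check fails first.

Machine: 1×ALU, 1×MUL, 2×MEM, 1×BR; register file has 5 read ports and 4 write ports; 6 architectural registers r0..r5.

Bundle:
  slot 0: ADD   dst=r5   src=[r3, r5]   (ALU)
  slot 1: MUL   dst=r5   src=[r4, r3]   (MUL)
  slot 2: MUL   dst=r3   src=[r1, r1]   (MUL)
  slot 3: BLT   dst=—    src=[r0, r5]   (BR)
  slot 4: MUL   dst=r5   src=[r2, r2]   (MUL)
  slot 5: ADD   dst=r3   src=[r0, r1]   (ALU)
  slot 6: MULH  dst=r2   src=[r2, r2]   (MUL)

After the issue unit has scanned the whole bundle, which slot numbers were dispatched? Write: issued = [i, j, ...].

  0. ALU→r5 ⇒ go  {0A/1Mu/2Ld/1B | 3r 3w}
  1. MUL→r5 ⇒ no(WAW)  {0A/1Mu/2Ld/1B | 3r 3w}
  2. MUL→r3 ⇒ go  {0A/0Mu/2Ld/1B | 2r 2w}
  3. BR ⇒ go  {0A/0Mu/2Ld/0B | 0r 2w}
  4. MUL→r5 ⇒ no(FU)  {0A/0Mu/2Ld/0B | 0r 2w}
  5. ALU→r3 ⇒ no(FU)  {0A/0Mu/2Ld/0B | 0r 2w}
  6. MUL→r2 ⇒ no(FU)  {0A/0Mu/2Ld/0B | 0r 2w}

issued = [0, 2, 3]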